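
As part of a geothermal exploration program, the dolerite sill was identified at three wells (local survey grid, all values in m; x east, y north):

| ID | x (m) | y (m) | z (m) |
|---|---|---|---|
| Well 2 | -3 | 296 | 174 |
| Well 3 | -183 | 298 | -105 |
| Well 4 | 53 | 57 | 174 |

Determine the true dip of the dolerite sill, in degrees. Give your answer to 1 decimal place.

Let the plane be z = a·x + b·y + c.
Well 3−Well 2: −180a + 2b = −279;  Well 4−Well 2: 56a − 239b = 0.
Solving gives a = 1.55405, b = 0.36413.
Gradient magnitude |∇z| = √(a² + b²) = √(2.41506 + 0.13259) = 1.59614.
True dip = arctan(1.59614) = 57.9°, dipping toward WSW (azimuth ≈ 257°).

57.9°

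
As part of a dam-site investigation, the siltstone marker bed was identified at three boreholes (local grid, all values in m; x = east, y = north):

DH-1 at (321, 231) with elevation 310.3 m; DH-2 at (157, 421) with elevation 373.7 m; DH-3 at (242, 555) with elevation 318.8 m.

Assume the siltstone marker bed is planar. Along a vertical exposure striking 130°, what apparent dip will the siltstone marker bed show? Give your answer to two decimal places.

17.71°

Two edge vectors: DH-1→DH-2 = (-164, 190, 63.4), DH-1→DH-3 = (-79, 324, 8.5).
Normal n = (DH-1→DH-2) × (DH-1→DH-3) = (-18926.6, -3614.6, -38126).
So ∂z/∂x = −n_x/n_z = −0.49642 and ∂z/∂y = −n_y/n_z = −0.09481.
Unit vector along 130° is (sin 130°, cos 130°) = (0.7660, -0.6428).
Slope in that direction = a·(0.7660) + b·(-0.6428) = −0.31934.
Apparent dip = arctan|0.31934| = 17.71° (true dip is 26.8°, so apparent ≤ true as expected).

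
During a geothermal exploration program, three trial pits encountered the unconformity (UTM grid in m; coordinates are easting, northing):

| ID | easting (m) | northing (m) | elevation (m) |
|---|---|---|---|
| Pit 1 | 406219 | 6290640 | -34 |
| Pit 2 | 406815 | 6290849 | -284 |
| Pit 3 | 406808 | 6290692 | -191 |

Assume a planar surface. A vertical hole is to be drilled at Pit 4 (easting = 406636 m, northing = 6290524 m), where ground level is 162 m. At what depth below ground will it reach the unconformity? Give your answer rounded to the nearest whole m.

Two edge vectors: Pit 1→Pit 2 = (596, 209, -250), Pit 1→Pit 3 = (589, 52, -157).
Normal n = (Pit 1→Pit 2) × (Pit 1→Pit 3) = (-19813, -53678, -92109).
So ∂z/∂easting = −n_x/n_z = −0.21510384 and ∂z/∂northing = −n_y/n_z = −0.58276607.
Intercept c from Pit 1: -34 + 87379.27 + 3665971.55 = 3753316.82.
At (406636, 6290524): z_contact = −87469.0 − 3665904.0 + 3753316.82 = -56.1 m.
Depth below ground = 162 − (-56.1) = 218 m.

218 m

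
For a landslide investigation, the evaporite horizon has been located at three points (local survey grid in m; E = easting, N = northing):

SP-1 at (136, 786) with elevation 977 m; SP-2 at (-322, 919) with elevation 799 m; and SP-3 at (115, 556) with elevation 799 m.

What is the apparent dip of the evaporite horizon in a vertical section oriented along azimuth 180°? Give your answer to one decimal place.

Two edge vectors: SP-1→SP-2 = (-458, 133, -178), SP-1→SP-3 = (-21, -230, -178).
Normal n = (SP-1→SP-2) × (SP-1→SP-3) = (-64614, -77786, 108133).
So ∂z/∂E = −n_x/n_z = 0.59754 and ∂z/∂N = −n_y/n_z = 0.71935.
Unit vector along 180° is (sin 180°, cos 180°) = (0.0000, -1.0000).
Slope in that direction = a·(0.0000) + b·(-1.0000) = −0.71935.
Apparent dip = arctan|0.71935| = 35.7° (true dip is 43.1°, so apparent ≤ true as expected).

35.7°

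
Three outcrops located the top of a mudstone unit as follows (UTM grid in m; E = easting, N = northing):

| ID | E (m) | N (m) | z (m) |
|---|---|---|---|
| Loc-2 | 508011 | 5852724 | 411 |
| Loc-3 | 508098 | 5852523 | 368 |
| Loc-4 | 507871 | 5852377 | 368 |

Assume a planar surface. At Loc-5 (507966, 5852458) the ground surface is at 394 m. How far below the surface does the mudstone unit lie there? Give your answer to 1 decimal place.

22.7 m

Two edge vectors: Loc-2→Loc-3 = (87, -201, -43), Loc-2→Loc-4 = (-140, -347, -43).
Normal n = (Loc-2→Loc-3) × (Loc-2→Loc-4) = (-6278, 9761, -58329).
So ∂z/∂E = −n_x/n_z = −0.107630853 and ∂z/∂N = −n_y/n_z = 0.167343860.
Intercept c from Loc-2: 411 + 54677.66 − 979417.42 = −924328.77.
At (507966, 5852458): z_contact = −54672.81 + 979372.91 − 924328.77 = 371.33 m.
Depth below ground = 394 − 371.33 = 22.7 m.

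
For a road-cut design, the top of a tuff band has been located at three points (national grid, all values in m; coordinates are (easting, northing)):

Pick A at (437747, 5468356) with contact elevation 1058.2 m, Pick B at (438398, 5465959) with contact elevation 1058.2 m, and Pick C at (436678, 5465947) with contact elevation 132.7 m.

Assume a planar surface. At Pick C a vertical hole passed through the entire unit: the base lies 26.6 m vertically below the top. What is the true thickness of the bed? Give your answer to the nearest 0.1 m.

23.2 m

Let the plane be z = a·E + b·N + c.
Pick B−Pick A: 651a − 2397b = 0;  Pick C−Pick A: −1069a − 2409b = −925.5.
Solving gives a = 0.53706, b = 0.14586.
|∇z| = √(a²+b²) = 0.55652, so dip δ = arctan(0.55652) = 29.10°.
True thickness = vertical thickness × cos δ = 26.6 × cos 29.10° = 23.2 m.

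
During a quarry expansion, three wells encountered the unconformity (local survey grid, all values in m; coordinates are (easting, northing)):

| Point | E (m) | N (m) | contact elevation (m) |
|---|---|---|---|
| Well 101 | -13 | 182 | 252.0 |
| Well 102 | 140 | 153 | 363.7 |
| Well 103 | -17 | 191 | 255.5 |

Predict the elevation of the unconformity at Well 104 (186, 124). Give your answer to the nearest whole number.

Let the plane be z = a·E + b·N + c.
Well 102−Well 101: 153a − 29b = 111.7;  Well 103−Well 101: −4a + 9b = 3.5.
Solving gives a = 0.87772, b = 0.77898.
Then c = 252 − a·-13 − b·182 = 121.64.
At (186, 124): z = 163.3 + 96.6 + 121.64 = 381.5 m.

381 m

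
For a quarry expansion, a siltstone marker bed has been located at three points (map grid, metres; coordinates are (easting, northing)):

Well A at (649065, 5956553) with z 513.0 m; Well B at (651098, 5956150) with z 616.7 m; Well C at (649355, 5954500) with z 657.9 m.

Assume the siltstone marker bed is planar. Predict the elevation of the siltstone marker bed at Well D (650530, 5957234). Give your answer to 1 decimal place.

524.4 m

Let the plane be z = a·E + b·N + c.
Well B−Well A: 2033a − 403b = 103.7;  Well C−Well A: 290a − 2053b = 144.9.
Solving gives a = 0.038083808, b = −0.065200047.
Then c = 513 − a·649065 − b·5956553 = 364161.67.
At (650530, 5957234): z = 24774.7 − 388411.9 + 364161.67 = 524.4 m.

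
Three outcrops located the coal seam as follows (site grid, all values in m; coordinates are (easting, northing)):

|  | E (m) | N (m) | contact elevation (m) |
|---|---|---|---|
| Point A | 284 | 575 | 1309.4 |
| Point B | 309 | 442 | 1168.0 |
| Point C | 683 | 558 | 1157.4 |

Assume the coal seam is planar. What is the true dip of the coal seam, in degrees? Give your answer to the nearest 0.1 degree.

Let the plane be z = a·E + b·N + c.
Point B−Point A: 25a − 133b = −141.4;  Point C−Point A: 399a − 17b = −152.
Solving gives a = −0.33836, b = 0.99956.
Gradient magnitude |∇z| = √(a² + b²) = √(0.11449 + 0.99911) = 1.05527.
True dip = arctan(1.05527) = 46.5°, dipping toward SSE (azimuth ≈ 161°).

46.5°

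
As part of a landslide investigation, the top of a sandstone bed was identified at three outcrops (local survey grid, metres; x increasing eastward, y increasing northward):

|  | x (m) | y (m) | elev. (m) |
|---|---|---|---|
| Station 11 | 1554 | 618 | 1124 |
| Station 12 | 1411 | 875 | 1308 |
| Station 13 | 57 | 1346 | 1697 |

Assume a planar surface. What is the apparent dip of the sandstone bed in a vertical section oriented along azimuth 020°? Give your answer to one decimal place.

32.3°

Two edge vectors: Station 11→Station 12 = (-143, 257, 184), Station 11→Station 13 = (-1497, 728, 573).
Normal n = (Station 11→Station 12) × (Station 11→Station 13) = (13309, -193509, 280625).
So ∂z/∂x = −n_x/n_z = −0.04743 and ∂z/∂y = −n_y/n_z = 0.68956.
Unit vector along 020° is (sin 20°, cos 20°) = (0.3420, 0.9397).
Slope in that direction = a·(0.3420) + b·(0.9397) = 0.63176.
Apparent dip = arctan|0.63176| = 32.3° (true dip is 34.7°, so apparent ≤ true as expected).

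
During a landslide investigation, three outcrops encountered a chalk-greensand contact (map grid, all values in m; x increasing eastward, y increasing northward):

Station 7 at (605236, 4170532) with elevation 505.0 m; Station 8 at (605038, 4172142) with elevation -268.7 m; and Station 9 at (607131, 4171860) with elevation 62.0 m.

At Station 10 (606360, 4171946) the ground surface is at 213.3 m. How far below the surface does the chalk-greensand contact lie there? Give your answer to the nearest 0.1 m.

Let the plane be z = a·x + b·y + c.
Station 8−Station 7: −198a + 1610b = −773.7;  Station 9−Station 7: 1895a + 1328b = −443.
Solving gives a = 0.094826087, b = −0.468897164.
Then c = 505 − a·605236 − b·4170532 = 1898663.47.
At (606360, 4171946): z_contact = 57498.75 − 1956213.65 + 1898663.47 = -51.44 m.
Depth below ground = 213.3 − (-51.44) = 264.7 m.

264.7 m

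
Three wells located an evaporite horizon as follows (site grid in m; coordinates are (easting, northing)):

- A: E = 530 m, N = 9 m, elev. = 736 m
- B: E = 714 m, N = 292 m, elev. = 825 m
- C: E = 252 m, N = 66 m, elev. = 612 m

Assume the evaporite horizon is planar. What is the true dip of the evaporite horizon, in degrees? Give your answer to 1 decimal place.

Let the plane be z = a·E + b·N + c.
B−A: 184a + 283b = 89;  C−A: −278a + 57b = −124.
Solving gives a = 0.45047, b = 0.02160.
Gradient magnitude |∇z| = √(a² + b²) = √(0.20293 + 0.00047) = 0.45099.
True dip = arctan(0.45099) = 24.3°, dipping toward W (azimuth ≈ 267°).

24.3°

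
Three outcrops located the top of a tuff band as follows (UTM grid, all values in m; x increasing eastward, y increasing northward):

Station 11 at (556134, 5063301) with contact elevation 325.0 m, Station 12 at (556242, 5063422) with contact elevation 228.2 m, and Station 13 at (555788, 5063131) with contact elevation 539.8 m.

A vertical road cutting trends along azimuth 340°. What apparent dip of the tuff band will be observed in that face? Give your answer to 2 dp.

Two edge vectors: Station 11→Station 12 = (108, 121, -96.8), Station 11→Station 13 = (-346, -170, 214.8).
Normal n = (Station 11→Station 12) × (Station 11→Station 13) = (9534.8, 10294.4, 23506).
So ∂z/∂x = −n_x/n_z = −0.40563 and ∂z/∂y = −n_y/n_z = −0.43795.
Unit vector along 340° is (sin 340°, cos 340°) = (-0.3420, 0.9397).
Slope in that direction = a·(-0.3420) + b·(0.9397) = −0.27280.
Apparent dip = arctan|0.27280| = 15.26° (true dip is 30.8°, so apparent ≤ true as expected).

15.26°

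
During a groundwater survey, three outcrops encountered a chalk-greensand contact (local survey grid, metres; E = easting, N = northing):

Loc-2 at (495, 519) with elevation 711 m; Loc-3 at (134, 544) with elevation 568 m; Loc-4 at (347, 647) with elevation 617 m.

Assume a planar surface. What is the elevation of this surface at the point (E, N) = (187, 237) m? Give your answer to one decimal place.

680.1 m

Let the plane be z = a·E + b·N + c.
Loc-3−Loc-2: −361a + 25b = −143;  Loc-4−Loc-2: −148a + 128b = −94.
Solving gives a = 0.37532, b = −0.30041.
Then c = 711 − a·495 − b·519 = 681.13.
At (187, 237): z = 70.2 − 71.2 + 681.13 = 680.1 m.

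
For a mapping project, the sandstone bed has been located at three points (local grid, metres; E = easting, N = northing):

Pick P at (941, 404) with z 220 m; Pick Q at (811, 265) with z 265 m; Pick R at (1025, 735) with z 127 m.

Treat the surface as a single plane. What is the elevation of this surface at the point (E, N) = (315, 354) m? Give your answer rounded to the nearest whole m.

273 m

Two edge vectors: Pick P→Pick Q = (-130, -139, 45), Pick P→Pick R = (84, 331, -93).
Normal n = (Pick P→Pick Q) × (Pick P→Pick R) = (-1968, -8310, -31354).
So ∂z/∂E = −n_x/n_z = −0.06277 and ∂z/∂N = −n_y/n_z = −0.26504.
Intercept c from Pick P: 220 + 59.06 + 107.08 = 386.14.
At (315, 354): z = −19.8 − 93.8 + 386.14 = 272.5 m.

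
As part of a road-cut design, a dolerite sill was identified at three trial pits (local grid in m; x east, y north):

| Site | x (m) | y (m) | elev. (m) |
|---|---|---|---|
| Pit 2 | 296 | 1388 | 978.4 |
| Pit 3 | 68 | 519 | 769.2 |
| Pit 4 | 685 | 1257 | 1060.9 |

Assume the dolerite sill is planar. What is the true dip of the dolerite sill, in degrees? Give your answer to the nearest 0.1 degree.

17.7°

Let the plane be z = a·x + b·y + c.
Pit 3−Pit 2: −228a − 869b = −209.2;  Pit 4−Pit 2: 389a − 131b = 82.5.
Solving gives a = 0.26935, b = 0.17007.
Gradient magnitude |∇z| = √(a² + b²) = √(0.07255 + 0.02892) = 0.31855.
True dip = arctan(0.31855) = 17.7°, dipping toward WSW (azimuth ≈ 238°).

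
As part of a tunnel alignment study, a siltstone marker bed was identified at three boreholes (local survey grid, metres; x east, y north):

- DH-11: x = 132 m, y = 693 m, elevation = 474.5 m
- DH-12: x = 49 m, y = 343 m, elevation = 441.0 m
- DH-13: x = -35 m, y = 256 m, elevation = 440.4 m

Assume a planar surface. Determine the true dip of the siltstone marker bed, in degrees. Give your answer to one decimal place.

9.9°

Two edge vectors: DH-11→DH-12 = (-83, -350, -33.5), DH-11→DH-13 = (-167, -437, -34.1).
Normal n = (DH-11→DH-12) × (DH-11→DH-13) = (-2704.5, 2764.2, -22179).
So ∂z/∂x = −n_x/n_z = −0.12194 and ∂z/∂y = −n_y/n_z = 0.12463.
Gradient magnitude |∇z| = √(a² + b²) = √(0.01487 + 0.01553) = 0.17436.
True dip = arctan(0.17436) = 9.9°, dipping toward SE (azimuth ≈ 136°).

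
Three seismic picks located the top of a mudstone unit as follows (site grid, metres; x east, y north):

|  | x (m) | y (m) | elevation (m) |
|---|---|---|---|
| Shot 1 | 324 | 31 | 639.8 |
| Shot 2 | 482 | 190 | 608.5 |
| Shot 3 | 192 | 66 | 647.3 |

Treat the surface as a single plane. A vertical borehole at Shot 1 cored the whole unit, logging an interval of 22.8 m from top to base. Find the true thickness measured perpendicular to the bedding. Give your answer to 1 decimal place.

Let the plane be z = a·x + b·y + c.
Shot 2−Shot 1: 158a + 159b = −31.3;  Shot 3−Shot 1: −132a + 35b = 7.5.
Solving gives a = −0.08628, b = −0.11112.
|∇z| = √(a²+b²) = 0.14068, so dip δ = arctan(0.14068) = 8.01°.
True thickness = vertical thickness × cos δ = 22.8 × cos 8.01° = 22.6 m.

22.6 m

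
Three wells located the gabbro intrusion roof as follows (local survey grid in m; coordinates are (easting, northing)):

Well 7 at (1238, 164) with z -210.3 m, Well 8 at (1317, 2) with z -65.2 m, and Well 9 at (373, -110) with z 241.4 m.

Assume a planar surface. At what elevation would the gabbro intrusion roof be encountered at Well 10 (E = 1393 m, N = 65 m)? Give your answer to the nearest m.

-144 m

Let the plane be z = a·E + b·N + c.
Well 8−Well 7: 79a − 162b = 145.1;  Well 9−Well 7: −865a − 274b = 451.7.
Solving gives a = −0.20657, b = −0.99641.
Then c = -210.3 − a·1238 − b·164 = 208.84.
At (1393, 65): z = −287.8 − 64.8 + 208.84 = -143.7 m.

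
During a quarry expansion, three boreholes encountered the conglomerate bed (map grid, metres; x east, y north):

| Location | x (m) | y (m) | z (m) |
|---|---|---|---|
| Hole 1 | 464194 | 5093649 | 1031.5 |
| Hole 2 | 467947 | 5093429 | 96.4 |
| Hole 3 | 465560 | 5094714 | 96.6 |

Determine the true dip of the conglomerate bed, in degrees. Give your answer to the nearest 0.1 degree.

Let the plane be z = a·x + b·y + c.
Hole 2−Hole 1: 3753a − 220b = −935.1;  Hole 3−Hole 1: 1366a + 1065b = −934.9.
Solving gives a = −0.27960, b = −0.51922.
Gradient magnitude |∇z| = √(a² + b²) = √(0.07817 + 0.26959) = 0.58972.
True dip = arctan(0.58972) = 30.5°, dipping toward NNE (azimuth ≈ 028°).

30.5°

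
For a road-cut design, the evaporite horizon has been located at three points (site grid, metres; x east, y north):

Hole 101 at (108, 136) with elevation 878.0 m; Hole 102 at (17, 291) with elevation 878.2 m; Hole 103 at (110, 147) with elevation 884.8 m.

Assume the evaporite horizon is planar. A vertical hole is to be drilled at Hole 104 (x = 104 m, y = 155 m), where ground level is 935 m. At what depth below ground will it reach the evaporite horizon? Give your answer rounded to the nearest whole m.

51 m

Two edge vectors: Hole 101→Hole 102 = (-91, 155, 0.2), Hole 101→Hole 103 = (2, 11, 6.8).
Normal n = (Hole 101→Hole 102) × (Hole 101→Hole 103) = (1051.8, 619.2, -1311).
So ∂z/∂x = −n_x/n_z = 0.80229 and ∂z/∂y = −n_y/n_z = 0.47231.
Intercept c from Hole 101: 878 − 86.65 − 64.23 = 727.12.
At (104, 155): z_contact = 83.4 + 73.2 + 727.12 = 883.8 m.
Depth below ground = 935 − 883.8 = 51 m.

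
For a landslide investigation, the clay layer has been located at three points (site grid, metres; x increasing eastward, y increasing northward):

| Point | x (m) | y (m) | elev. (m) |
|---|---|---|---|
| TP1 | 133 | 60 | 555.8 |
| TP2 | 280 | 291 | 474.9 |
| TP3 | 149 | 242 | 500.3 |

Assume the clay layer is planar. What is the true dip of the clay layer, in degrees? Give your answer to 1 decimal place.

Two edge vectors: TP1→TP2 = (147, 231, -80.9), TP1→TP3 = (16, 182, -55.5).
Normal n = (TP1→TP2) × (TP1→TP3) = (1903.3, 6864.1, 23058).
So ∂z/∂x = −n_x/n_z = −0.08254 and ∂z/∂y = −n_y/n_z = −0.29769.
Gradient magnitude |∇z| = √(a² + b²) = √(0.00681 + 0.08862) = 0.30892.
True dip = arctan(0.30892) = 17.2°, dipping toward NNE (azimuth ≈ 015°).

17.2°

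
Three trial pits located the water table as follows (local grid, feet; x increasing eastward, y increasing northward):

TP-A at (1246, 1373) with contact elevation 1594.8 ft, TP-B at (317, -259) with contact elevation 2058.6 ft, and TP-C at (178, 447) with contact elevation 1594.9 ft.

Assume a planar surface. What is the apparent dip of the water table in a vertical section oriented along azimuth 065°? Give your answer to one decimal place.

11.5°

Two edge vectors: TP-A→TP-B = (-929, -1632, 463.8), TP-A→TP-C = (-1068, -926, 0.1).
Normal n = (TP-A→TP-B) × (TP-A→TP-C) = (429315.6, -495245.5, -882722).
So ∂z/∂x = −n_x/n_z = 0.48635 and ∂z/∂y = −n_y/n_z = −0.56104.
Unit vector along 065° is (sin 65°, cos 65°) = (0.9063, 0.4226).
Slope in that direction = a·(0.9063) + b·(0.4226) = 0.20368.
Apparent dip = arctan|0.20368| = 11.5° (true dip is 36.6°, so apparent ≤ true as expected).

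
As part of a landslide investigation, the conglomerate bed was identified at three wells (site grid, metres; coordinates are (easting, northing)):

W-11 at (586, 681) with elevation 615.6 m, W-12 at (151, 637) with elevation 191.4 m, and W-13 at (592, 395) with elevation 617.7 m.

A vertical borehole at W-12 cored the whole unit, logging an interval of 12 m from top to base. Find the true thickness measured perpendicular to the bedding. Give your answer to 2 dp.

Let the plane be z = a·E + b·N + c.
W-12−W-11: −435a − 44b = −424.2;  W-13−W-11: 6a − 286b = 2.1.
Solving gives a = 0.97385, b = 0.01309.
|∇z| = √(a²+b²) = 0.97394, so dip δ = arctan(0.97394) = 44.24°.
True thickness = vertical thickness × cos δ = 12 × cos 44.24° = 8.60 m.

8.60 m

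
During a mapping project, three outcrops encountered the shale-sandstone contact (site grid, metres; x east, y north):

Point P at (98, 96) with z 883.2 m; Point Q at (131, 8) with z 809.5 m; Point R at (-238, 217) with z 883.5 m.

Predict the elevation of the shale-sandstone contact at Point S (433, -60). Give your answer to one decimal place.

Two edge vectors: Point P→Point Q = (33, -88, -73.7), Point P→Point R = (-336, 121, 0.3).
Normal n = (Point P→Point Q) × (Point P→Point R) = (8891.3, 24753.3, -25575).
So ∂z/∂x = −n_x/n_z = 0.34766 and ∂z/∂y = −n_y/n_z = 0.96787.
Intercept c from Point P: 883.2 − 34.07 − 92.92 = 756.21.
At (433, -60): z = 150.5 − 58.1 + 756.21 = 848.7 m.

848.7 m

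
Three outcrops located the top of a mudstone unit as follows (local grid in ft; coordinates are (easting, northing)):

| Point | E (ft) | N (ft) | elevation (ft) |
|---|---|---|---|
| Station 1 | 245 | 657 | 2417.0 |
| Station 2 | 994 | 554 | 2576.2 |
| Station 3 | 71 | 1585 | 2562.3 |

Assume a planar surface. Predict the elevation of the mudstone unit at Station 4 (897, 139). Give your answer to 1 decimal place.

2469.2 ft

Let the plane be z = a·E + b·N + c.
Station 2−Station 1: 749a − 103b = 159.2;  Station 3−Station 1: −174a + 928b = 145.3.
Solving gives a = 0.240277, b = 0.201625.
Then c = 2417 − a·245 − b·657 = 2225.66.
At (897, 139): z = 215.5 + 28.0 + 2225.66 = 2469.2 ft.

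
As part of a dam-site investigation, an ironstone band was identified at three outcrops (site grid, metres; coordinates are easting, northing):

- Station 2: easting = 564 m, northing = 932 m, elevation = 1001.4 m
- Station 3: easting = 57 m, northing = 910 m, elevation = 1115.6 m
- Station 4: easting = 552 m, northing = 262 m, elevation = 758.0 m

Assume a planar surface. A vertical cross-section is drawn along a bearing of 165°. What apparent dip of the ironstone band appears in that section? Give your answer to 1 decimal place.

22.7°

Two edge vectors: Station 2→Station 3 = (-507, -22, 114.2), Station 2→Station 4 = (-12, -670, -243.4).
Normal n = (Station 2→Station 3) × (Station 2→Station 4) = (81868.8, -124774.2, 339426).
So ∂z/∂easting = −n_x/n_z = −0.24120 and ∂z/∂northing = −n_y/n_z = 0.36760.
Unit vector along 165° is (sin 165°, cos 165°) = (0.2588, -0.9659).
Slope in that direction = a·(0.2588) + b·(-0.9659) = −0.41750.
Apparent dip = arctan|0.41750| = 22.7° (true dip is 23.7°, so apparent ≤ true as expected).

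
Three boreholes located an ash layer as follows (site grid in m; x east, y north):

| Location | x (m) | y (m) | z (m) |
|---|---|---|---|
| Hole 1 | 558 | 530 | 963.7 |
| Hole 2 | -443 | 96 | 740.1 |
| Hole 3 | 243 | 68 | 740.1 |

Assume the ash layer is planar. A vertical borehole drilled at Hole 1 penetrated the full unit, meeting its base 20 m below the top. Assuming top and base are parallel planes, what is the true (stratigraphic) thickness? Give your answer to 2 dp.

18.09 m

Let the plane be z = a·x + b·y + c.
Hole 2−Hole 1: −1001a − 434b = −223.6;  Hole 3−Hole 1: −315a − 462b = −223.6.
Solving gives a = 0.01922, b = 0.47088.
|∇z| = √(a²+b²) = 0.47127, so dip δ = arctan(0.47127) = 25.23°.
True thickness = vertical thickness × cos δ = 20 × cos 25.23° = 18.09 m.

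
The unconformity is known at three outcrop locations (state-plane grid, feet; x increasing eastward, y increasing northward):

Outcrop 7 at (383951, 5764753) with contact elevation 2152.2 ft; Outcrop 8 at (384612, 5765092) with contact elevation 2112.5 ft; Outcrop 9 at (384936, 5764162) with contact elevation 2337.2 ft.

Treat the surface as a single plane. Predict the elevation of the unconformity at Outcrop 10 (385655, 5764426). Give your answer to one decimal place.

Let the plane be z = a·x + b·y + c.
Outcrop 8−Outcrop 7: 661a + 339b = −39.7;  Outcrop 9−Outcrop 7: 985a − 591b = 185.
Solving gives a = 0.054173533, b = −0.222739543.
Then c = 2152.2 − a·383951 − b·5764753 = 1265390.67.
At (385655, 5764426): z = 20892.3 − 1283965.6 + 1265390.67 = 2317.3 ft.

2317.3 ft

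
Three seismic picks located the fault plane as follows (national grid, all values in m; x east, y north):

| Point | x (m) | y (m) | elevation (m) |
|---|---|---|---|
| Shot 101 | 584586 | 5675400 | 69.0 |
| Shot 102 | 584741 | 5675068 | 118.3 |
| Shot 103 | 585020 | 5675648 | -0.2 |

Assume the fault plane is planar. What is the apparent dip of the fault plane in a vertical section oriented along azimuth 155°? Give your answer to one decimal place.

7.7°

Two edge vectors: Shot 101→Shot 102 = (155, -332, 49.3), Shot 101→Shot 103 = (434, 248, -69.2).
Normal n = (Shot 101→Shot 102) × (Shot 101→Shot 103) = (10748, 32122.2, 182528).
So ∂z/∂x = −n_x/n_z = −0.05888 and ∂z/∂y = −n_y/n_z = −0.17599.
Unit vector along 155° is (sin 155°, cos 155°) = (0.4226, -0.9063).
Slope in that direction = a·(0.4226) + b·(-0.9063) = 0.13461.
Apparent dip = arctan|0.13461| = 7.7° (true dip is 10.5°, so apparent ≤ true as expected).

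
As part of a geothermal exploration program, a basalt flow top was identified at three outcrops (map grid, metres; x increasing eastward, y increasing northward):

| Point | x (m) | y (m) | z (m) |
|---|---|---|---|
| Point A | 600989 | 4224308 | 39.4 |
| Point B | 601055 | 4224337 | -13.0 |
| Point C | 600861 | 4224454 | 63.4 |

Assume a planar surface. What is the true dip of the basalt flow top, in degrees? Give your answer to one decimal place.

Two edge vectors: Point A→Point B = (66, 29, -52.4), Point A→Point C = (-128, 146, 24).
Normal n = (Point A→Point B) × (Point A→Point C) = (8346.4, 5123.2, 13348).
So ∂z/∂x = −n_x/n_z = −0.62529 and ∂z/∂y = −n_y/n_z = −0.38382.
Gradient magnitude |∇z| = √(a² + b²) = √(0.39099 + 0.14732) = 0.73369.
True dip = arctan(0.73369) = 36.3°, dipping toward ENE (azimuth ≈ 058°).

36.3°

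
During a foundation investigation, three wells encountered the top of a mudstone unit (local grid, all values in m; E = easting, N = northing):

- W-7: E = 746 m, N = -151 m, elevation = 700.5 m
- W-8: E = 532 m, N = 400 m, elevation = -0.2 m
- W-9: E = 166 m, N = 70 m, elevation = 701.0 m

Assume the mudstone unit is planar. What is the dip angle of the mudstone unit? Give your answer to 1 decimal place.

58.0°

Two edge vectors: W-7→W-8 = (-214, 551, -700.7), W-7→W-9 = (-580, 221, 0.5).
Normal n = (W-7→W-8) × (W-7→W-9) = (155130.2, 406513, 272286).
So ∂z/∂E = −n_x/n_z = −0.56973 and ∂z/∂N = −n_y/n_z = −1.49296.
Gradient magnitude |∇z| = √(a² + b²) = √(0.32460 + 2.22894) = 1.59798.
True dip = arctan(1.59798) = 58.0°, dipping toward NNE (azimuth ≈ 021°).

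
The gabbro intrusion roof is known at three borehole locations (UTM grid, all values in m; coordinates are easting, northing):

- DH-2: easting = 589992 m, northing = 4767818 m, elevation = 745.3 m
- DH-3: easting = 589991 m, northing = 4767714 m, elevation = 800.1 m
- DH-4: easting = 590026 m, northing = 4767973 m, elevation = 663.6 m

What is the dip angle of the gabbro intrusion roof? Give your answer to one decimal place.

27.8°

Two edge vectors: DH-2→DH-3 = (-1, -104, 54.8), DH-2→DH-4 = (34, 155, -81.7).
Normal n = (DH-2→DH-3) × (DH-2→DH-4) = (2.8, 1781.5, 3381).
So ∂z/∂easting = −n_x/n_z = −0.00083 and ∂z/∂northing = −n_y/n_z = −0.52692.
Gradient magnitude |∇z| = √(a² + b²) = √(0.00000 + 0.27764) = 0.52692.
True dip = arctan(0.52692) = 27.8°, dipping toward N (azimuth ≈ 000°).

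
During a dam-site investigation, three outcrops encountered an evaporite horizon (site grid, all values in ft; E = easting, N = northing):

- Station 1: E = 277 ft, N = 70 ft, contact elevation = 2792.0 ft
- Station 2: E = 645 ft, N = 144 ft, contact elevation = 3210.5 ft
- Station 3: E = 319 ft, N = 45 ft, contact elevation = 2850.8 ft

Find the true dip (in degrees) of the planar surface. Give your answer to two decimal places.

Let the plane be z = a·E + b·N + c.
Station 2−Station 1: 368a + 74b = 418.5;  Station 3−Station 1: 42a − 25b = 58.8.
Solving gives a = 1.20358, b = −0.32998.
Gradient magnitude |∇z| = √(a² + b²) = √(1.44861 + 0.10889) = 1.24800.
True dip = arctan(1.24800) = 51.30°, dipping toward WNW (azimuth ≈ 285°).

51.30°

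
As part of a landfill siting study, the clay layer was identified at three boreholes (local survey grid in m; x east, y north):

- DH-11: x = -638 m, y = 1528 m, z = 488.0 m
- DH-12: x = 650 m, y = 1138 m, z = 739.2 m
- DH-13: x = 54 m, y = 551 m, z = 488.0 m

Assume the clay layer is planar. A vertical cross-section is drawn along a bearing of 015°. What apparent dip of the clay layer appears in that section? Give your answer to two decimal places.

Two edge vectors: DH-11→DH-12 = (1288, -390, 251.2), DH-11→DH-13 = (692, -977, 0).
Normal n = (DH-11→DH-12) × (DH-11→DH-13) = (245422.4, 173830.4, -988496).
So ∂z/∂x = −n_x/n_z = 0.24828 and ∂z/∂y = −n_y/n_z = 0.17585.
Unit vector along 015° is (sin 15°, cos 15°) = (0.2588, 0.9659).
Slope in that direction = a·(0.2588) + b·(0.9659) = 0.23412.
Apparent dip = arctan|0.23412| = 13.18° (true dip is 16.9°, so apparent ≤ true as expected).

13.18°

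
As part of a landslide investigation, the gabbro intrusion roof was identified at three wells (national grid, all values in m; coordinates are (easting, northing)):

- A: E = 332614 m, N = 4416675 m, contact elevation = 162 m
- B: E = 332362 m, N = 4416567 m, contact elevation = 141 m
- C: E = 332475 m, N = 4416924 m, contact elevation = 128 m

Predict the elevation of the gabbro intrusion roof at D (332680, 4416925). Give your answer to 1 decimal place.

151.4 m

Let the plane be z = a·E + b·N + c.
B−A: −252a − 108b = −21;  C−A: −139a + 249b = −34.
Solving gives a = 0.114467593, b = −0.072646605.
Then c = 162 − a·332614 − b·4416675 = 282944.92.
At (332680, 4416925): z = 38081.1 − 320874.6 + 282944.92 = 151.4 m.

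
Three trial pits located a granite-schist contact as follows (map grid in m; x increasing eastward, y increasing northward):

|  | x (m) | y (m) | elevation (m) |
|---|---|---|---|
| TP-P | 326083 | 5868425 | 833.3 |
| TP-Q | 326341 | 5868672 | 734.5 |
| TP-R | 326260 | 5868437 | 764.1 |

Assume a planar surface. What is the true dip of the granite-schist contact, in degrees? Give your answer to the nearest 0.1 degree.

21.4°

Two edge vectors: TP-P→TP-Q = (258, 247, -98.8), TP-P→TP-R = (177, 12, -69.2).
Normal n = (TP-P→TP-Q) × (TP-P→TP-R) = (-15906.8, 366, -40623).
So ∂z/∂x = −n_x/n_z = −0.39157 and ∂z/∂y = −n_y/n_z = 0.00901.
Gradient magnitude |∇z| = √(a² + b²) = √(0.15333 + 0.00008) = 0.39167.
True dip = arctan(0.39167) = 21.4°, dipping toward E (azimuth ≈ 091°).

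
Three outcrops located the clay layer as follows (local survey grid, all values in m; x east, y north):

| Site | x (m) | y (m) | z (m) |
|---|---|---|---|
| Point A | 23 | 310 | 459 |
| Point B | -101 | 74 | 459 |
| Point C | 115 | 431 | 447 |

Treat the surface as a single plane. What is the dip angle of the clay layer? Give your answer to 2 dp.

25.50°

Let the plane be z = a·x + b·y + c.
Point B−Point A: −124a − 236b = 0;  Point C−Point A: 92a + 121b = −12.
Solving gives a = −0.42218, b = 0.22182.
Gradient magnitude |∇z| = √(a² + b²) = √(0.17824 + 0.04921) = 0.47691.
True dip = arctan(0.47691) = 25.50°, dipping toward ESE (azimuth ≈ 118°).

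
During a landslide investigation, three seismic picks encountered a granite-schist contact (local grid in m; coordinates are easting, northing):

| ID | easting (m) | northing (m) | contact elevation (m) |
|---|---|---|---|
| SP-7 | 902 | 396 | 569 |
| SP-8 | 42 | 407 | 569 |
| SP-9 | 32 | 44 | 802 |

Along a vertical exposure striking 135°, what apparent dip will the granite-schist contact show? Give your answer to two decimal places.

24.13°

Two edge vectors: SP-7→SP-8 = (-860, 11, 0), SP-7→SP-9 = (-870, -352, 233).
Normal n = (SP-7→SP-8) × (SP-7→SP-9) = (2563, 200380, 312290).
So ∂z/∂easting = −n_x/n_z = −0.00821 and ∂z/∂northing = −n_y/n_z = −0.64165.
Unit vector along 135° is (sin 135°, cos 135°) = (0.7071, -0.7071).
Slope in that direction = a·(0.7071) + b·(-0.7071) = 0.44791.
Apparent dip = arctan|0.44791| = 24.13° (true dip is 32.7°, so apparent ≤ true as expected).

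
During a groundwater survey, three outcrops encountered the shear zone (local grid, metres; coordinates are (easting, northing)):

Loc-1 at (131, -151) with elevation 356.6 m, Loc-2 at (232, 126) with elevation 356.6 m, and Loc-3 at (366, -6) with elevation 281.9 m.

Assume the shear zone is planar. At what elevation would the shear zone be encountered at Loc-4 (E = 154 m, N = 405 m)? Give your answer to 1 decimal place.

Two edge vectors: Loc-1→Loc-2 = (101, 277, 0), Loc-1→Loc-3 = (235, 145, -74.7).
Normal n = (Loc-1→Loc-2) × (Loc-1→Loc-3) = (-20691.9, 7544.7, -50450).
So ∂z/∂E = −n_x/n_z = −0.41015 and ∂z/∂N = −n_y/n_z = 0.14955.
Intercept c from Loc-1: 356.6 + 53.73 + 22.58 = 432.91.
At (154, 405): z = −63.2 + 60.6 + 432.91 = 430.3 m.

430.3 m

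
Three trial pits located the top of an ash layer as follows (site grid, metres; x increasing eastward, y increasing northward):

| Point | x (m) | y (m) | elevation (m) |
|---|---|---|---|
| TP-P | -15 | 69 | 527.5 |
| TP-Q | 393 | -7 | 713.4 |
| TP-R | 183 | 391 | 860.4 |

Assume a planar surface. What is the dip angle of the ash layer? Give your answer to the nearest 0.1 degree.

41.7°

Two edge vectors: TP-P→TP-Q = (408, -76, 185.9), TP-P→TP-R = (198, 322, 332.9).
Normal n = (TP-P→TP-Q) × (TP-P→TP-R) = (-85160.2, -99015, 146424).
So ∂z/∂x = −n_x/n_z = 0.58160 and ∂z/∂y = −n_y/n_z = 0.67622.
Gradient magnitude |∇z| = √(a² + b²) = √(0.33826 + 0.45727) = 0.89193.
True dip = arctan(0.89193) = 41.7°, dipping toward SW (azimuth ≈ 221°).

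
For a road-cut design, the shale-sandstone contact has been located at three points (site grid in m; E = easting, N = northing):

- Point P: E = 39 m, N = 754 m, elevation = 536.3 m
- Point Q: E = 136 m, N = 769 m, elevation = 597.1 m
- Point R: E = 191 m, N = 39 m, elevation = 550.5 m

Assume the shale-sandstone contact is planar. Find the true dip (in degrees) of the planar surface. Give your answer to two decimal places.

Two edge vectors: Point P→Point Q = (97, 15, 60.8), Point P→Point R = (152, -715, 14.2).
Normal n = (Point P→Point Q) × (Point P→Point R) = (43685, 7864.2, -71635).
So ∂z/∂E = −n_x/n_z = 0.60983 and ∂z/∂N = −n_y/n_z = 0.10978.
Gradient magnitude |∇z| = √(a² + b²) = √(0.37189 + 0.01205) = 0.61963.
True dip = arctan(0.61963) = 31.78°, dipping toward W (azimuth ≈ 260°).

31.78°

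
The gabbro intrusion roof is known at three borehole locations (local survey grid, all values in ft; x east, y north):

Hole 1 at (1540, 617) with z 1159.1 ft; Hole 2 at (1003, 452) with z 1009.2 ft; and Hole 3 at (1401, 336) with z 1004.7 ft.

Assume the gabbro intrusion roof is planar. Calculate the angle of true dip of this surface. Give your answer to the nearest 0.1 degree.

26.7°

Two edge vectors: Hole 1→Hole 2 = (-537, -165, -149.9), Hole 1→Hole 3 = (-139, -281, -154.4).
Normal n = (Hole 1→Hole 2) × (Hole 1→Hole 3) = (-16645.9, -62076.7, 127962).
So ∂z/∂x = −n_x/n_z = 0.13008 and ∂z/∂y = −n_y/n_z = 0.48512.
Gradient magnitude |∇z| = √(a² + b²) = √(0.01692 + 0.23534) = 0.50226.
True dip = arctan(0.50226) = 26.7°, dipping toward SSW (azimuth ≈ 195°).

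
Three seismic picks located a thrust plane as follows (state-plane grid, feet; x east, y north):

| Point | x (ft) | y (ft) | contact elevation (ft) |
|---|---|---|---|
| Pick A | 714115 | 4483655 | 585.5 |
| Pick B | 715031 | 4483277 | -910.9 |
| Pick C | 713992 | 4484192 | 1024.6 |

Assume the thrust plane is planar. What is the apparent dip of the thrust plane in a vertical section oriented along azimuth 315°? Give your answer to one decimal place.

Let the plane be z = a·x + b·y + c.
Pick B−Pick A: 916a − 378b = −1496.4;  Pick C−Pick A: −123a + 537b = 439.1.
Solving gives a = −1.43150, b = 0.48981.
Unit vector along 315° is (sin 315°, cos 315°) = (-0.7071, 0.7071).
Slope in that direction = a·(-0.7071) + b·(0.7071) = 1.35857.
Apparent dip = arctan|1.35857| = 53.6° (true dip is 56.5°, so apparent ≤ true as expected).

53.6°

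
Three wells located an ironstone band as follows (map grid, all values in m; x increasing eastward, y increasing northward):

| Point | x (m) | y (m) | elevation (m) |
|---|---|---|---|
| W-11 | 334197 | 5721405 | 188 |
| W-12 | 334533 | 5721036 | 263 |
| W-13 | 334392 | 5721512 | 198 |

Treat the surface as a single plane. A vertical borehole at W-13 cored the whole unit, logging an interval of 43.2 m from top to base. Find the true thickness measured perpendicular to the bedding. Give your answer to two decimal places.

42.72 m

Let the plane be z = a·x + b·y + c.
W-12−W-11: 336a − 369b = 75;  W-13−W-11: 195a + 107b = 10.
Solving gives a = 0.10857, b = −0.10440.
|∇z| = √(a²+b²) = 0.15062, so dip δ = arctan(0.15062) = 8.57°.
True thickness = vertical thickness × cos δ = 43.2 × cos 8.57° = 42.72 m.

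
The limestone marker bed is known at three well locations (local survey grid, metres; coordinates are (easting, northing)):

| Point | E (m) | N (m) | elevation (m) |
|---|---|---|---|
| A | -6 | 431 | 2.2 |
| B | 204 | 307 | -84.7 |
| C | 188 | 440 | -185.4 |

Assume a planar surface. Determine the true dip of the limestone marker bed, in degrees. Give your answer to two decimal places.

Let the plane be z = a·E + b·N + c.
B−A: 210a − 124b = −86.9;  C−A: 194a + 9b = −187.6.
Solving gives a = −0.92671, b = −0.86863.
Gradient magnitude |∇z| = √(a² + b²) = √(0.85880 + 0.75451) = 1.27016.
True dip = arctan(1.27016) = 51.79°, dipping toward NE (azimuth ≈ 047°).

51.79°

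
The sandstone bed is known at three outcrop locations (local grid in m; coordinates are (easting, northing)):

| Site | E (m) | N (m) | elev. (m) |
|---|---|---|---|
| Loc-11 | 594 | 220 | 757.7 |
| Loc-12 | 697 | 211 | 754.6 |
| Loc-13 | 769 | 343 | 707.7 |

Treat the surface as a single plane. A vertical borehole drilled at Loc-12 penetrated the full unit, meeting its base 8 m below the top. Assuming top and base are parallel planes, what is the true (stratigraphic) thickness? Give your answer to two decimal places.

Let the plane be z = a·E + b·N + c.
Loc-12−Loc-11: 103a − 9b = −3.1;  Loc-13−Loc-11: 175a + 123b = −50.
Solving gives a = −0.05836, b = −0.32347.
|∇z| = √(a²+b²) = 0.32869, so dip δ = arctan(0.32869) = 18.20°.
True thickness = vertical thickness × cos δ = 8 × cos 18.20° = 7.60 m.

7.60 m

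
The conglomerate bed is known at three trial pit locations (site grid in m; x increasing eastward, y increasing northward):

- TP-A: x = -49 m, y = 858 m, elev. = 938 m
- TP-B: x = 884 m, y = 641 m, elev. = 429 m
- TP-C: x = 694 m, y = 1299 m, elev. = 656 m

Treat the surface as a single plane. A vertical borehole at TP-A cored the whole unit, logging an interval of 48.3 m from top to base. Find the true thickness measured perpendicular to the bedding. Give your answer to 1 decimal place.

Let the plane be z = a·x + b·y + c.
TP-B−TP-A: 933a − 217b = −509;  TP-C−TP-A: 743a + 441b = −282.
Solving gives a = −0.49881, b = 0.20095.
|∇z| = √(a²+b²) = 0.53777, so dip δ = arctan(0.53777) = 28.27°.
True thickness = vertical thickness × cos δ = 48.3 × cos 28.27° = 42.5 m.

42.5 m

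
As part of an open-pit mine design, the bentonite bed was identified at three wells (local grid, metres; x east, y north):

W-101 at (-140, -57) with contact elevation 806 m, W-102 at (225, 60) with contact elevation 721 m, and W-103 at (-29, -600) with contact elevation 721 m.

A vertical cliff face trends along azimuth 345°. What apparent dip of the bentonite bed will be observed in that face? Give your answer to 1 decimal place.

Let the plane be z = a·x + b·y + c.
W-102−W-101: 365a + 117b = −85;  W-103−W-101: 111a − 543b = −85.
Solving gives a = −0.26565, b = 0.10223.
Unit vector along 345° is (sin 345°, cos 345°) = (-0.2588, 0.9659).
Slope in that direction = a·(-0.2588) + b·(0.9659) = 0.16751.
Apparent dip = arctan|0.16751| = 9.5° (true dip is 15.9°, so apparent ≤ true as expected).

9.5°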